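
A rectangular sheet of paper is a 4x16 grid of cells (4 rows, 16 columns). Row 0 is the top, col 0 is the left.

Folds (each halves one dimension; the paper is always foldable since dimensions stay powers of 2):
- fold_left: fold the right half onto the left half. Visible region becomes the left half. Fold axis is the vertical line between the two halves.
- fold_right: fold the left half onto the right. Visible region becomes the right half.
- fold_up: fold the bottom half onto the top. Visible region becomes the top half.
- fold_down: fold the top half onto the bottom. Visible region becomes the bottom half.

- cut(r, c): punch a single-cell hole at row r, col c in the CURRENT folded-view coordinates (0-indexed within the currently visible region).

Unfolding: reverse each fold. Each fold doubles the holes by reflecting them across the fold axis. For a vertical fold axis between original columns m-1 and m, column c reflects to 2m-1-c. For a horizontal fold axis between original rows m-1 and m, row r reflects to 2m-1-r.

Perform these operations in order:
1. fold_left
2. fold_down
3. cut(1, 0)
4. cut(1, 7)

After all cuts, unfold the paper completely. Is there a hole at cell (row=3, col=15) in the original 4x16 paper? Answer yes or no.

Op 1 fold_left: fold axis v@8; visible region now rows[0,4) x cols[0,8) = 4x8
Op 2 fold_down: fold axis h@2; visible region now rows[2,4) x cols[0,8) = 2x8
Op 3 cut(1, 0): punch at orig (3,0); cuts so far [(3, 0)]; region rows[2,4) x cols[0,8) = 2x8
Op 4 cut(1, 7): punch at orig (3,7); cuts so far [(3, 0), (3, 7)]; region rows[2,4) x cols[0,8) = 2x8
Unfold 1 (reflect across h@2): 4 holes -> [(0, 0), (0, 7), (3, 0), (3, 7)]
Unfold 2 (reflect across v@8): 8 holes -> [(0, 0), (0, 7), (0, 8), (0, 15), (3, 0), (3, 7), (3, 8), (3, 15)]
Holes: [(0, 0), (0, 7), (0, 8), (0, 15), (3, 0), (3, 7), (3, 8), (3, 15)]

Answer: yes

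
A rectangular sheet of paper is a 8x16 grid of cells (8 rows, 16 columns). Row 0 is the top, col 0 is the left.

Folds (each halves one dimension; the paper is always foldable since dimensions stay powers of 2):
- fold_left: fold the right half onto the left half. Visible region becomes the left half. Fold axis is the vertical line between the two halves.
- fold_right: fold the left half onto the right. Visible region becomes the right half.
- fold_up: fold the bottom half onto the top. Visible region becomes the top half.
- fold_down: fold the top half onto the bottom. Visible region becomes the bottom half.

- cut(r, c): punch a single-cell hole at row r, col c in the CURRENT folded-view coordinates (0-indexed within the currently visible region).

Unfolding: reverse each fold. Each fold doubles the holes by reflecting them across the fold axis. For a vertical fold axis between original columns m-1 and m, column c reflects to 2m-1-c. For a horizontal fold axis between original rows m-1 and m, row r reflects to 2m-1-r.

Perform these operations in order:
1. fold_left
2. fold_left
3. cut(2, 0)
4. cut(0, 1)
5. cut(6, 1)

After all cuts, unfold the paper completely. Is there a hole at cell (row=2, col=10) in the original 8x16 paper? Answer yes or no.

Op 1 fold_left: fold axis v@8; visible region now rows[0,8) x cols[0,8) = 8x8
Op 2 fold_left: fold axis v@4; visible region now rows[0,8) x cols[0,4) = 8x4
Op 3 cut(2, 0): punch at orig (2,0); cuts so far [(2, 0)]; region rows[0,8) x cols[0,4) = 8x4
Op 4 cut(0, 1): punch at orig (0,1); cuts so far [(0, 1), (2, 0)]; region rows[0,8) x cols[0,4) = 8x4
Op 5 cut(6, 1): punch at orig (6,1); cuts so far [(0, 1), (2, 0), (6, 1)]; region rows[0,8) x cols[0,4) = 8x4
Unfold 1 (reflect across v@4): 6 holes -> [(0, 1), (0, 6), (2, 0), (2, 7), (6, 1), (6, 6)]
Unfold 2 (reflect across v@8): 12 holes -> [(0, 1), (0, 6), (0, 9), (0, 14), (2, 0), (2, 7), (2, 8), (2, 15), (6, 1), (6, 6), (6, 9), (6, 14)]
Holes: [(0, 1), (0, 6), (0, 9), (0, 14), (2, 0), (2, 7), (2, 8), (2, 15), (6, 1), (6, 6), (6, 9), (6, 14)]

Answer: no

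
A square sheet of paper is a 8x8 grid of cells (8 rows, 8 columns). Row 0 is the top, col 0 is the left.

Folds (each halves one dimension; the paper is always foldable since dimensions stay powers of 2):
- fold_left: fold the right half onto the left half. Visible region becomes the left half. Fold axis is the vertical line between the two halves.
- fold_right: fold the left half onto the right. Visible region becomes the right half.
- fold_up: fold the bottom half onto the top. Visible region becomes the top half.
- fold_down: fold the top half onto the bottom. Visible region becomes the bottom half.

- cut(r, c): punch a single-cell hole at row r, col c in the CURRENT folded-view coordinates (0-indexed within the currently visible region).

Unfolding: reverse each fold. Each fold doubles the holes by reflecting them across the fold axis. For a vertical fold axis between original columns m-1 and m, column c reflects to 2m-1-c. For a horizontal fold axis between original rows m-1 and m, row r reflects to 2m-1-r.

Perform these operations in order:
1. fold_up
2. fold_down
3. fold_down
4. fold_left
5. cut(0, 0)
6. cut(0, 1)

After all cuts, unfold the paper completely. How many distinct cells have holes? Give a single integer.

Op 1 fold_up: fold axis h@4; visible region now rows[0,4) x cols[0,8) = 4x8
Op 2 fold_down: fold axis h@2; visible region now rows[2,4) x cols[0,8) = 2x8
Op 3 fold_down: fold axis h@3; visible region now rows[3,4) x cols[0,8) = 1x8
Op 4 fold_left: fold axis v@4; visible region now rows[3,4) x cols[0,4) = 1x4
Op 5 cut(0, 0): punch at orig (3,0); cuts so far [(3, 0)]; region rows[3,4) x cols[0,4) = 1x4
Op 6 cut(0, 1): punch at orig (3,1); cuts so far [(3, 0), (3, 1)]; region rows[3,4) x cols[0,4) = 1x4
Unfold 1 (reflect across v@4): 4 holes -> [(3, 0), (3, 1), (3, 6), (3, 7)]
Unfold 2 (reflect across h@3): 8 holes -> [(2, 0), (2, 1), (2, 6), (2, 7), (3, 0), (3, 1), (3, 6), (3, 7)]
Unfold 3 (reflect across h@2): 16 holes -> [(0, 0), (0, 1), (0, 6), (0, 7), (1, 0), (1, 1), (1, 6), (1, 7), (2, 0), (2, 1), (2, 6), (2, 7), (3, 0), (3, 1), (3, 6), (3, 7)]
Unfold 4 (reflect across h@4): 32 holes -> [(0, 0), (0, 1), (0, 6), (0, 7), (1, 0), (1, 1), (1, 6), (1, 7), (2, 0), (2, 1), (2, 6), (2, 7), (3, 0), (3, 1), (3, 6), (3, 7), (4, 0), (4, 1), (4, 6), (4, 7), (5, 0), (5, 1), (5, 6), (5, 7), (6, 0), (6, 1), (6, 6), (6, 7), (7, 0), (7, 1), (7, 6), (7, 7)]

Answer: 32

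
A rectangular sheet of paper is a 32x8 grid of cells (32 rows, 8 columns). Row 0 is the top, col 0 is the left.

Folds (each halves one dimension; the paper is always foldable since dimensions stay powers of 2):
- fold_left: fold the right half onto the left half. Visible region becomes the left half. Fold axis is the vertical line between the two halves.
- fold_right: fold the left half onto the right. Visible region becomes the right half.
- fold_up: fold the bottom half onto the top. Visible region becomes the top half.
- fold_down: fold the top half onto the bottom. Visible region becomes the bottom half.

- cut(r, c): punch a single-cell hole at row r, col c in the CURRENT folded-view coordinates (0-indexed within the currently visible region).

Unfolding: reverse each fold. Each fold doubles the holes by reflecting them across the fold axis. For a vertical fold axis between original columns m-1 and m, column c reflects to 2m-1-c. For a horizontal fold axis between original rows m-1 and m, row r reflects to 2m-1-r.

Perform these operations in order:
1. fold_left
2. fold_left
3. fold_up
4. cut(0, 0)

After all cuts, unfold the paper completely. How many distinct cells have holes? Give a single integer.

Answer: 8

Derivation:
Op 1 fold_left: fold axis v@4; visible region now rows[0,32) x cols[0,4) = 32x4
Op 2 fold_left: fold axis v@2; visible region now rows[0,32) x cols[0,2) = 32x2
Op 3 fold_up: fold axis h@16; visible region now rows[0,16) x cols[0,2) = 16x2
Op 4 cut(0, 0): punch at orig (0,0); cuts so far [(0, 0)]; region rows[0,16) x cols[0,2) = 16x2
Unfold 1 (reflect across h@16): 2 holes -> [(0, 0), (31, 0)]
Unfold 2 (reflect across v@2): 4 holes -> [(0, 0), (0, 3), (31, 0), (31, 3)]
Unfold 3 (reflect across v@4): 8 holes -> [(0, 0), (0, 3), (0, 4), (0, 7), (31, 0), (31, 3), (31, 4), (31, 7)]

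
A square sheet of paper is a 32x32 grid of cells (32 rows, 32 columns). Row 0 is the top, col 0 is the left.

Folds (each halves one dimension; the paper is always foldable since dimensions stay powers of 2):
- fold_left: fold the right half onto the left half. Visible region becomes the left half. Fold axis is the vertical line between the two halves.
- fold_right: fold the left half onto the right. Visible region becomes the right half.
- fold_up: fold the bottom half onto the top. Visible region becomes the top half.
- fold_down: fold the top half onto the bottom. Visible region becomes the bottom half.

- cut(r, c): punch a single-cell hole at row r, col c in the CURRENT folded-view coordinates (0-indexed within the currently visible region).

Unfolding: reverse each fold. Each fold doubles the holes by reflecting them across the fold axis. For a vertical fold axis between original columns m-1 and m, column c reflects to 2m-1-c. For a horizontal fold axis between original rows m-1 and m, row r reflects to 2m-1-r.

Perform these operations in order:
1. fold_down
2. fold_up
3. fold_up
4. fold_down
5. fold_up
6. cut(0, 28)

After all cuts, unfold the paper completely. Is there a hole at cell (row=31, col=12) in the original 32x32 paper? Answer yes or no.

Op 1 fold_down: fold axis h@16; visible region now rows[16,32) x cols[0,32) = 16x32
Op 2 fold_up: fold axis h@24; visible region now rows[16,24) x cols[0,32) = 8x32
Op 3 fold_up: fold axis h@20; visible region now rows[16,20) x cols[0,32) = 4x32
Op 4 fold_down: fold axis h@18; visible region now rows[18,20) x cols[0,32) = 2x32
Op 5 fold_up: fold axis h@19; visible region now rows[18,19) x cols[0,32) = 1x32
Op 6 cut(0, 28): punch at orig (18,28); cuts so far [(18, 28)]; region rows[18,19) x cols[0,32) = 1x32
Unfold 1 (reflect across h@19): 2 holes -> [(18, 28), (19, 28)]
Unfold 2 (reflect across h@18): 4 holes -> [(16, 28), (17, 28), (18, 28), (19, 28)]
Unfold 3 (reflect across h@20): 8 holes -> [(16, 28), (17, 28), (18, 28), (19, 28), (20, 28), (21, 28), (22, 28), (23, 28)]
Unfold 4 (reflect across h@24): 16 holes -> [(16, 28), (17, 28), (18, 28), (19, 28), (20, 28), (21, 28), (22, 28), (23, 28), (24, 28), (25, 28), (26, 28), (27, 28), (28, 28), (29, 28), (30, 28), (31, 28)]
Unfold 5 (reflect across h@16): 32 holes -> [(0, 28), (1, 28), (2, 28), (3, 28), (4, 28), (5, 28), (6, 28), (7, 28), (8, 28), (9, 28), (10, 28), (11, 28), (12, 28), (13, 28), (14, 28), (15, 28), (16, 28), (17, 28), (18, 28), (19, 28), (20, 28), (21, 28), (22, 28), (23, 28), (24, 28), (25, 28), (26, 28), (27, 28), (28, 28), (29, 28), (30, 28), (31, 28)]
Holes: [(0, 28), (1, 28), (2, 28), (3, 28), (4, 28), (5, 28), (6, 28), (7, 28), (8, 28), (9, 28), (10, 28), (11, 28), (12, 28), (13, 28), (14, 28), (15, 28), (16, 28), (17, 28), (18, 28), (19, 28), (20, 28), (21, 28), (22, 28), (23, 28), (24, 28), (25, 28), (26, 28), (27, 28), (28, 28), (29, 28), (30, 28), (31, 28)]

Answer: no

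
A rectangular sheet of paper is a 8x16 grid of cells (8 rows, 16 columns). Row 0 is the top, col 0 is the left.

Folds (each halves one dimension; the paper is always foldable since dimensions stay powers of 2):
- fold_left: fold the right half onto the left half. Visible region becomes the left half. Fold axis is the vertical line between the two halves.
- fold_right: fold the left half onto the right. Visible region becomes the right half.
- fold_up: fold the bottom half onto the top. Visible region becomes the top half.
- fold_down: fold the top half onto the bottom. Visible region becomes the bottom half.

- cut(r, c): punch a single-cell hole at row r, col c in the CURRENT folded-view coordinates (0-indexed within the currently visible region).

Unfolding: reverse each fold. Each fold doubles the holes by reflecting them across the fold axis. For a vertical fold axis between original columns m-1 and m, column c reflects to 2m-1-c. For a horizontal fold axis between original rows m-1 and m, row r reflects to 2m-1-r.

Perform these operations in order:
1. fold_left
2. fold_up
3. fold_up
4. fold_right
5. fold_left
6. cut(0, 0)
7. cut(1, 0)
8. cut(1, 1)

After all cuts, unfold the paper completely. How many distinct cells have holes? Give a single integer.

Answer: 96

Derivation:
Op 1 fold_left: fold axis v@8; visible region now rows[0,8) x cols[0,8) = 8x8
Op 2 fold_up: fold axis h@4; visible region now rows[0,4) x cols[0,8) = 4x8
Op 3 fold_up: fold axis h@2; visible region now rows[0,2) x cols[0,8) = 2x8
Op 4 fold_right: fold axis v@4; visible region now rows[0,2) x cols[4,8) = 2x4
Op 5 fold_left: fold axis v@6; visible region now rows[0,2) x cols[4,6) = 2x2
Op 6 cut(0, 0): punch at orig (0,4); cuts so far [(0, 4)]; region rows[0,2) x cols[4,6) = 2x2
Op 7 cut(1, 0): punch at orig (1,4); cuts so far [(0, 4), (1, 4)]; region rows[0,2) x cols[4,6) = 2x2
Op 8 cut(1, 1): punch at orig (1,5); cuts so far [(0, 4), (1, 4), (1, 5)]; region rows[0,2) x cols[4,6) = 2x2
Unfold 1 (reflect across v@6): 6 holes -> [(0, 4), (0, 7), (1, 4), (1, 5), (1, 6), (1, 7)]
Unfold 2 (reflect across v@4): 12 holes -> [(0, 0), (0, 3), (0, 4), (0, 7), (1, 0), (1, 1), (1, 2), (1, 3), (1, 4), (1, 5), (1, 6), (1, 7)]
Unfold 3 (reflect across h@2): 24 holes -> [(0, 0), (0, 3), (0, 4), (0, 7), (1, 0), (1, 1), (1, 2), (1, 3), (1, 4), (1, 5), (1, 6), (1, 7), (2, 0), (2, 1), (2, 2), (2, 3), (2, 4), (2, 5), (2, 6), (2, 7), (3, 0), (3, 3), (3, 4), (3, 7)]
Unfold 4 (reflect across h@4): 48 holes -> [(0, 0), (0, 3), (0, 4), (0, 7), (1, 0), (1, 1), (1, 2), (1, 3), (1, 4), (1, 5), (1, 6), (1, 7), (2, 0), (2, 1), (2, 2), (2, 3), (2, 4), (2, 5), (2, 6), (2, 7), (3, 0), (3, 3), (3, 4), (3, 7), (4, 0), (4, 3), (4, 4), (4, 7), (5, 0), (5, 1), (5, 2), (5, 3), (5, 4), (5, 5), (5, 6), (5, 7), (6, 0), (6, 1), (6, 2), (6, 3), (6, 4), (6, 5), (6, 6), (6, 7), (7, 0), (7, 3), (7, 4), (7, 7)]
Unfold 5 (reflect across v@8): 96 holes -> [(0, 0), (0, 3), (0, 4), (0, 7), (0, 8), (0, 11), (0, 12), (0, 15), (1, 0), (1, 1), (1, 2), (1, 3), (1, 4), (1, 5), (1, 6), (1, 7), (1, 8), (1, 9), (1, 10), (1, 11), (1, 12), (1, 13), (1, 14), (1, 15), (2, 0), (2, 1), (2, 2), (2, 3), (2, 4), (2, 5), (2, 6), (2, 7), (2, 8), (2, 9), (2, 10), (2, 11), (2, 12), (2, 13), (2, 14), (2, 15), (3, 0), (3, 3), (3, 4), (3, 7), (3, 8), (3, 11), (3, 12), (3, 15), (4, 0), (4, 3), (4, 4), (4, 7), (4, 8), (4, 11), (4, 12), (4, 15), (5, 0), (5, 1), (5, 2), (5, 3), (5, 4), (5, 5), (5, 6), (5, 7), (5, 8), (5, 9), (5, 10), (5, 11), (5, 12), (5, 13), (5, 14), (5, 15), (6, 0), (6, 1), (6, 2), (6, 3), (6, 4), (6, 5), (6, 6), (6, 7), (6, 8), (6, 9), (6, 10), (6, 11), (6, 12), (6, 13), (6, 14), (6, 15), (7, 0), (7, 3), (7, 4), (7, 7), (7, 8), (7, 11), (7, 12), (7, 15)]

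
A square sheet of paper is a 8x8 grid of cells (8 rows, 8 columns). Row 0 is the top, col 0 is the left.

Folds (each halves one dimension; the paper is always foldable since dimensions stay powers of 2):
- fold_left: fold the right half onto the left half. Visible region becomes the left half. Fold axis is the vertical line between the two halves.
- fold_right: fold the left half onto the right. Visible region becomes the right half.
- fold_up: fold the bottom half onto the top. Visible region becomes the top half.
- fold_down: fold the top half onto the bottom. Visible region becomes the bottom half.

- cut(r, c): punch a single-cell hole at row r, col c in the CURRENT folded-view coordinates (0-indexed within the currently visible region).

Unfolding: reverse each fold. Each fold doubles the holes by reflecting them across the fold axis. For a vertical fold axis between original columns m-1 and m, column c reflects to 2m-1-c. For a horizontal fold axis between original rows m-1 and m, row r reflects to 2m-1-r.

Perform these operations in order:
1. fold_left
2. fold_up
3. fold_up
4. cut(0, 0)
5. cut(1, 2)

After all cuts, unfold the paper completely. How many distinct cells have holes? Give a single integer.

Answer: 16

Derivation:
Op 1 fold_left: fold axis v@4; visible region now rows[0,8) x cols[0,4) = 8x4
Op 2 fold_up: fold axis h@4; visible region now rows[0,4) x cols[0,4) = 4x4
Op 3 fold_up: fold axis h@2; visible region now rows[0,2) x cols[0,4) = 2x4
Op 4 cut(0, 0): punch at orig (0,0); cuts so far [(0, 0)]; region rows[0,2) x cols[0,4) = 2x4
Op 5 cut(1, 2): punch at orig (1,2); cuts so far [(0, 0), (1, 2)]; region rows[0,2) x cols[0,4) = 2x4
Unfold 1 (reflect across h@2): 4 holes -> [(0, 0), (1, 2), (2, 2), (3, 0)]
Unfold 2 (reflect across h@4): 8 holes -> [(0, 0), (1, 2), (2, 2), (3, 0), (4, 0), (5, 2), (6, 2), (7, 0)]
Unfold 3 (reflect across v@4): 16 holes -> [(0, 0), (0, 7), (1, 2), (1, 5), (2, 2), (2, 5), (3, 0), (3, 7), (4, 0), (4, 7), (5, 2), (5, 5), (6, 2), (6, 5), (7, 0), (7, 7)]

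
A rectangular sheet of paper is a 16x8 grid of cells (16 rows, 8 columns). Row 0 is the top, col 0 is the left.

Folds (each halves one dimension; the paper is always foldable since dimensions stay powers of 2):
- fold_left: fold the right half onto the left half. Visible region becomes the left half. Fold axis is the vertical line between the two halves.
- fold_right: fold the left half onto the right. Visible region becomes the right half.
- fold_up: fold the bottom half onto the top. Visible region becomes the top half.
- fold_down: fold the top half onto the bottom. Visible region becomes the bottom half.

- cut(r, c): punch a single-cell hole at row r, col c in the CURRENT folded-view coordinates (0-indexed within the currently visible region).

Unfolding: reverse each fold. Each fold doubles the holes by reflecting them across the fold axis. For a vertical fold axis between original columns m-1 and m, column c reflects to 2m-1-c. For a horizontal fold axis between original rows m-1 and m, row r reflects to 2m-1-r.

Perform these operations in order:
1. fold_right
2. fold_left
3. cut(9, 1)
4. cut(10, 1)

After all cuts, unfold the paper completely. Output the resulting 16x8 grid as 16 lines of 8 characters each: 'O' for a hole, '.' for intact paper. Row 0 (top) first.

Op 1 fold_right: fold axis v@4; visible region now rows[0,16) x cols[4,8) = 16x4
Op 2 fold_left: fold axis v@6; visible region now rows[0,16) x cols[4,6) = 16x2
Op 3 cut(9, 1): punch at orig (9,5); cuts so far [(9, 5)]; region rows[0,16) x cols[4,6) = 16x2
Op 4 cut(10, 1): punch at orig (10,5); cuts so far [(9, 5), (10, 5)]; region rows[0,16) x cols[4,6) = 16x2
Unfold 1 (reflect across v@6): 4 holes -> [(9, 5), (9, 6), (10, 5), (10, 6)]
Unfold 2 (reflect across v@4): 8 holes -> [(9, 1), (9, 2), (9, 5), (9, 6), (10, 1), (10, 2), (10, 5), (10, 6)]

Answer: ........
........
........
........
........
........
........
........
........
.OO..OO.
.OO..OO.
........
........
........
........
........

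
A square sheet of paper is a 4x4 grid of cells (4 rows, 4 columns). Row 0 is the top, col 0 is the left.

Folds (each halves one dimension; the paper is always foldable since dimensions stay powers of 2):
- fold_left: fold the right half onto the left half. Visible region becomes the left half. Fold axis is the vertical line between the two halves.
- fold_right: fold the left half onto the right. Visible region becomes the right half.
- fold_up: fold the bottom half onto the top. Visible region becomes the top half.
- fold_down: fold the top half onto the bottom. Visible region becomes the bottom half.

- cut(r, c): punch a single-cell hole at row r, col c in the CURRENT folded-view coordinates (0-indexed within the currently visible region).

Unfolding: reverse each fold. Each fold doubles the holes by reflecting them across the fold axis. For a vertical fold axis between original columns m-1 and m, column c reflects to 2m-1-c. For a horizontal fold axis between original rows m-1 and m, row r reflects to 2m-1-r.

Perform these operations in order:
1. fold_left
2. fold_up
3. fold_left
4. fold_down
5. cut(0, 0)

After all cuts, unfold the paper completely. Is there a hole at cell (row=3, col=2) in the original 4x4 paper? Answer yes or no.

Answer: yes

Derivation:
Op 1 fold_left: fold axis v@2; visible region now rows[0,4) x cols[0,2) = 4x2
Op 2 fold_up: fold axis h@2; visible region now rows[0,2) x cols[0,2) = 2x2
Op 3 fold_left: fold axis v@1; visible region now rows[0,2) x cols[0,1) = 2x1
Op 4 fold_down: fold axis h@1; visible region now rows[1,2) x cols[0,1) = 1x1
Op 5 cut(0, 0): punch at orig (1,0); cuts so far [(1, 0)]; region rows[1,2) x cols[0,1) = 1x1
Unfold 1 (reflect across h@1): 2 holes -> [(0, 0), (1, 0)]
Unfold 2 (reflect across v@1): 4 holes -> [(0, 0), (0, 1), (1, 0), (1, 1)]
Unfold 3 (reflect across h@2): 8 holes -> [(0, 0), (0, 1), (1, 0), (1, 1), (2, 0), (2, 1), (3, 0), (3, 1)]
Unfold 4 (reflect across v@2): 16 holes -> [(0, 0), (0, 1), (0, 2), (0, 3), (1, 0), (1, 1), (1, 2), (1, 3), (2, 0), (2, 1), (2, 2), (2, 3), (3, 0), (3, 1), (3, 2), (3, 3)]
Holes: [(0, 0), (0, 1), (0, 2), (0, 3), (1, 0), (1, 1), (1, 2), (1, 3), (2, 0), (2, 1), (2, 2), (2, 3), (3, 0), (3, 1), (3, 2), (3, 3)]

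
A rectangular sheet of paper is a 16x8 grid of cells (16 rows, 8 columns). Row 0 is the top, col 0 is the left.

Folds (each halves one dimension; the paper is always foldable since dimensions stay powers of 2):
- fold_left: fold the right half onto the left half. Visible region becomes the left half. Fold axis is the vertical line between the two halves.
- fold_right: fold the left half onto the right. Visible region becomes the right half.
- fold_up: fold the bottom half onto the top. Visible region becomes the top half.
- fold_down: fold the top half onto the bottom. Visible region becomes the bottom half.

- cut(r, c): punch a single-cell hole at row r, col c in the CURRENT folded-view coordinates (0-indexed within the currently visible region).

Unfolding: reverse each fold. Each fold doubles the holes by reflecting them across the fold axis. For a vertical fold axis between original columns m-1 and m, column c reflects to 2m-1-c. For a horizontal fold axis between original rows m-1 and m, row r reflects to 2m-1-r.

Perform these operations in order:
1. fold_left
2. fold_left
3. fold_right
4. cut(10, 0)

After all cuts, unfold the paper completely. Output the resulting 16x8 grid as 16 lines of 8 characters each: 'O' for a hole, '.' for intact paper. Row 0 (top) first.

Op 1 fold_left: fold axis v@4; visible region now rows[0,16) x cols[0,4) = 16x4
Op 2 fold_left: fold axis v@2; visible region now rows[0,16) x cols[0,2) = 16x2
Op 3 fold_right: fold axis v@1; visible region now rows[0,16) x cols[1,2) = 16x1
Op 4 cut(10, 0): punch at orig (10,1); cuts so far [(10, 1)]; region rows[0,16) x cols[1,2) = 16x1
Unfold 1 (reflect across v@1): 2 holes -> [(10, 0), (10, 1)]
Unfold 2 (reflect across v@2): 4 holes -> [(10, 0), (10, 1), (10, 2), (10, 3)]
Unfold 3 (reflect across v@4): 8 holes -> [(10, 0), (10, 1), (10, 2), (10, 3), (10, 4), (10, 5), (10, 6), (10, 7)]

Answer: ........
........
........
........
........
........
........
........
........
........
OOOOOOOO
........
........
........
........
........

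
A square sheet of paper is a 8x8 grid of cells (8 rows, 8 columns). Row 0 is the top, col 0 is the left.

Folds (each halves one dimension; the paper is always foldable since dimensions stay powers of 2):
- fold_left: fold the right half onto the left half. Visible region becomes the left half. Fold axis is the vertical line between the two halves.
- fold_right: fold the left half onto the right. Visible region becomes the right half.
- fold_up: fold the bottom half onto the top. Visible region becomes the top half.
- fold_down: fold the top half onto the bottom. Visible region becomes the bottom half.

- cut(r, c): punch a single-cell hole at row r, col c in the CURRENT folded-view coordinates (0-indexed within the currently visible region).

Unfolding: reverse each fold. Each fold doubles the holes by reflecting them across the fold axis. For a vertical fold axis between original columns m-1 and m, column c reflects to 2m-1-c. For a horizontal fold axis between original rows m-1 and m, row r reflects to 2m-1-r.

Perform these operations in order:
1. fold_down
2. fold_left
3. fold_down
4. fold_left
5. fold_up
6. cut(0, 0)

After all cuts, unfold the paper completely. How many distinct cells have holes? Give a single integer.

Answer: 32

Derivation:
Op 1 fold_down: fold axis h@4; visible region now rows[4,8) x cols[0,8) = 4x8
Op 2 fold_left: fold axis v@4; visible region now rows[4,8) x cols[0,4) = 4x4
Op 3 fold_down: fold axis h@6; visible region now rows[6,8) x cols[0,4) = 2x4
Op 4 fold_left: fold axis v@2; visible region now rows[6,8) x cols[0,2) = 2x2
Op 5 fold_up: fold axis h@7; visible region now rows[6,7) x cols[0,2) = 1x2
Op 6 cut(0, 0): punch at orig (6,0); cuts so far [(6, 0)]; region rows[6,7) x cols[0,2) = 1x2
Unfold 1 (reflect across h@7): 2 holes -> [(6, 0), (7, 0)]
Unfold 2 (reflect across v@2): 4 holes -> [(6, 0), (6, 3), (7, 0), (7, 3)]
Unfold 3 (reflect across h@6): 8 holes -> [(4, 0), (4, 3), (5, 0), (5, 3), (6, 0), (6, 3), (7, 0), (7, 3)]
Unfold 4 (reflect across v@4): 16 holes -> [(4, 0), (4, 3), (4, 4), (4, 7), (5, 0), (5, 3), (5, 4), (5, 7), (6, 0), (6, 3), (6, 4), (6, 7), (7, 0), (7, 3), (7, 4), (7, 7)]
Unfold 5 (reflect across h@4): 32 holes -> [(0, 0), (0, 3), (0, 4), (0, 7), (1, 0), (1, 3), (1, 4), (1, 7), (2, 0), (2, 3), (2, 4), (2, 7), (3, 0), (3, 3), (3, 4), (3, 7), (4, 0), (4, 3), (4, 4), (4, 7), (5, 0), (5, 3), (5, 4), (5, 7), (6, 0), (6, 3), (6, 4), (6, 7), (7, 0), (7, 3), (7, 4), (7, 7)]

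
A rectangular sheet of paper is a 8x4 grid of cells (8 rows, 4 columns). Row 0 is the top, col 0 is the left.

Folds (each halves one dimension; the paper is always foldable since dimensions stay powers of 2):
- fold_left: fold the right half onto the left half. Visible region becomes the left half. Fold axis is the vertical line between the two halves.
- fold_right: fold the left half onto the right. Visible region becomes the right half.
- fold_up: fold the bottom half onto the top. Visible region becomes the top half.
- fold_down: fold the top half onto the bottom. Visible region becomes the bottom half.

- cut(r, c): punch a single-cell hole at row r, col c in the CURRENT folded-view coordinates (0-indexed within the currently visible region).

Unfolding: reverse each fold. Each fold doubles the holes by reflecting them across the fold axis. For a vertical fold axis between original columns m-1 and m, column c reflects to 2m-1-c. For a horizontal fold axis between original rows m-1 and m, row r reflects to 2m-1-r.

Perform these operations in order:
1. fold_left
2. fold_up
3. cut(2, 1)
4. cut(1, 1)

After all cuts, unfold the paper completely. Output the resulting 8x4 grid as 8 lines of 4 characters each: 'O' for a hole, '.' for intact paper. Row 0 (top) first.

Answer: ....
.OO.
.OO.
....
....
.OO.
.OO.
....

Derivation:
Op 1 fold_left: fold axis v@2; visible region now rows[0,8) x cols[0,2) = 8x2
Op 2 fold_up: fold axis h@4; visible region now rows[0,4) x cols[0,2) = 4x2
Op 3 cut(2, 1): punch at orig (2,1); cuts so far [(2, 1)]; region rows[0,4) x cols[0,2) = 4x2
Op 4 cut(1, 1): punch at orig (1,1); cuts so far [(1, 1), (2, 1)]; region rows[0,4) x cols[0,2) = 4x2
Unfold 1 (reflect across h@4): 4 holes -> [(1, 1), (2, 1), (5, 1), (6, 1)]
Unfold 2 (reflect across v@2): 8 holes -> [(1, 1), (1, 2), (2, 1), (2, 2), (5, 1), (5, 2), (6, 1), (6, 2)]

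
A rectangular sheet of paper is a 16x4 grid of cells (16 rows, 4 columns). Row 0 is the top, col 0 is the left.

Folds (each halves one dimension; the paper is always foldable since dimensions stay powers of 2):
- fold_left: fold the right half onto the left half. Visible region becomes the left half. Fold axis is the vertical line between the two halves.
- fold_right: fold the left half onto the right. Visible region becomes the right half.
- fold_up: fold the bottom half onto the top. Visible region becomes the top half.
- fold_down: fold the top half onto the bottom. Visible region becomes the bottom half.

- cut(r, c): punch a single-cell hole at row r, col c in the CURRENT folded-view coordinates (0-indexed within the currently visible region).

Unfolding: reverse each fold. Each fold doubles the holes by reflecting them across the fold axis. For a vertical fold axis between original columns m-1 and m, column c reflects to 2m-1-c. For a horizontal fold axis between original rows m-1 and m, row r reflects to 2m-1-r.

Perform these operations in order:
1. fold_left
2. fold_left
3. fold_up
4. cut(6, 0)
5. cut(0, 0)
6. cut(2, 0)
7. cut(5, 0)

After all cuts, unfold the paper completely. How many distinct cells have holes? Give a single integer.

Op 1 fold_left: fold axis v@2; visible region now rows[0,16) x cols[0,2) = 16x2
Op 2 fold_left: fold axis v@1; visible region now rows[0,16) x cols[0,1) = 16x1
Op 3 fold_up: fold axis h@8; visible region now rows[0,8) x cols[0,1) = 8x1
Op 4 cut(6, 0): punch at orig (6,0); cuts so far [(6, 0)]; region rows[0,8) x cols[0,1) = 8x1
Op 5 cut(0, 0): punch at orig (0,0); cuts so far [(0, 0), (6, 0)]; region rows[0,8) x cols[0,1) = 8x1
Op 6 cut(2, 0): punch at orig (2,0); cuts so far [(0, 0), (2, 0), (6, 0)]; region rows[0,8) x cols[0,1) = 8x1
Op 7 cut(5, 0): punch at orig (5,0); cuts so far [(0, 0), (2, 0), (5, 0), (6, 0)]; region rows[0,8) x cols[0,1) = 8x1
Unfold 1 (reflect across h@8): 8 holes -> [(0, 0), (2, 0), (5, 0), (6, 0), (9, 0), (10, 0), (13, 0), (15, 0)]
Unfold 2 (reflect across v@1): 16 holes -> [(0, 0), (0, 1), (2, 0), (2, 1), (5, 0), (5, 1), (6, 0), (6, 1), (9, 0), (9, 1), (10, 0), (10, 1), (13, 0), (13, 1), (15, 0), (15, 1)]
Unfold 3 (reflect across v@2): 32 holes -> [(0, 0), (0, 1), (0, 2), (0, 3), (2, 0), (2, 1), (2, 2), (2, 3), (5, 0), (5, 1), (5, 2), (5, 3), (6, 0), (6, 1), (6, 2), (6, 3), (9, 0), (9, 1), (9, 2), (9, 3), (10, 0), (10, 1), (10, 2), (10, 3), (13, 0), (13, 1), (13, 2), (13, 3), (15, 0), (15, 1), (15, 2), (15, 3)]

Answer: 32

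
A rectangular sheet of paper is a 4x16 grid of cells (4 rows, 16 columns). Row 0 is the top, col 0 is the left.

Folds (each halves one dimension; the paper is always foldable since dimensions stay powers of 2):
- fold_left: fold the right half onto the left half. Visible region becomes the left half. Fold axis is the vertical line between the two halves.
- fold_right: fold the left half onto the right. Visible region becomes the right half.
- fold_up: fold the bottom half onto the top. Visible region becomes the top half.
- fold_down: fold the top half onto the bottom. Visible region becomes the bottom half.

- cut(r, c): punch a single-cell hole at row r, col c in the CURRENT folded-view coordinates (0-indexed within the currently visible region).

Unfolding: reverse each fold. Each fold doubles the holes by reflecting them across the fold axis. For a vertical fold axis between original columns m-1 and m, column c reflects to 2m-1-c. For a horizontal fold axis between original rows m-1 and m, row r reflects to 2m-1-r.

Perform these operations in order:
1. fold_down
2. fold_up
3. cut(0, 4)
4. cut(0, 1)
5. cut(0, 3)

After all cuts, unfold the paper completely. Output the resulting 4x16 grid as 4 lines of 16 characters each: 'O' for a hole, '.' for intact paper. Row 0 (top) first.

Answer: .O.OO...........
.O.OO...........
.O.OO...........
.O.OO...........

Derivation:
Op 1 fold_down: fold axis h@2; visible region now rows[2,4) x cols[0,16) = 2x16
Op 2 fold_up: fold axis h@3; visible region now rows[2,3) x cols[0,16) = 1x16
Op 3 cut(0, 4): punch at orig (2,4); cuts so far [(2, 4)]; region rows[2,3) x cols[0,16) = 1x16
Op 4 cut(0, 1): punch at orig (2,1); cuts so far [(2, 1), (2, 4)]; region rows[2,3) x cols[0,16) = 1x16
Op 5 cut(0, 3): punch at orig (2,3); cuts so far [(2, 1), (2, 3), (2, 4)]; region rows[2,3) x cols[0,16) = 1x16
Unfold 1 (reflect across h@3): 6 holes -> [(2, 1), (2, 3), (2, 4), (3, 1), (3, 3), (3, 4)]
Unfold 2 (reflect across h@2): 12 holes -> [(0, 1), (0, 3), (0, 4), (1, 1), (1, 3), (1, 4), (2, 1), (2, 3), (2, 4), (3, 1), (3, 3), (3, 4)]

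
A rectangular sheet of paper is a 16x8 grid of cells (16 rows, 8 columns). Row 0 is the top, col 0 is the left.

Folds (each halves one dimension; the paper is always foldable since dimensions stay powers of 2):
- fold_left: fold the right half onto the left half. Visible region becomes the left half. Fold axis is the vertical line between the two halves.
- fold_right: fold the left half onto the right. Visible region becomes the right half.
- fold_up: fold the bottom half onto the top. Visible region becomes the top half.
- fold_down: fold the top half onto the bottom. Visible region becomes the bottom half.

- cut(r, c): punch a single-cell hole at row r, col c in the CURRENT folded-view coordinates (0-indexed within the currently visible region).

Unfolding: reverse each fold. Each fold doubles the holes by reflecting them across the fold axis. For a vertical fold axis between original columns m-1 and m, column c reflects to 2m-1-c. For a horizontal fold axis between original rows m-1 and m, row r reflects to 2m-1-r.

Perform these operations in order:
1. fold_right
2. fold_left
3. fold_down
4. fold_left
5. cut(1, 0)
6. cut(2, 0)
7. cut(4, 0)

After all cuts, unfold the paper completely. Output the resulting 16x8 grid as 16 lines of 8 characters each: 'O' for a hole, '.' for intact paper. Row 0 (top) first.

Op 1 fold_right: fold axis v@4; visible region now rows[0,16) x cols[4,8) = 16x4
Op 2 fold_left: fold axis v@6; visible region now rows[0,16) x cols[4,6) = 16x2
Op 3 fold_down: fold axis h@8; visible region now rows[8,16) x cols[4,6) = 8x2
Op 4 fold_left: fold axis v@5; visible region now rows[8,16) x cols[4,5) = 8x1
Op 5 cut(1, 0): punch at orig (9,4); cuts so far [(9, 4)]; region rows[8,16) x cols[4,5) = 8x1
Op 6 cut(2, 0): punch at orig (10,4); cuts so far [(9, 4), (10, 4)]; region rows[8,16) x cols[4,5) = 8x1
Op 7 cut(4, 0): punch at orig (12,4); cuts so far [(9, 4), (10, 4), (12, 4)]; region rows[8,16) x cols[4,5) = 8x1
Unfold 1 (reflect across v@5): 6 holes -> [(9, 4), (9, 5), (10, 4), (10, 5), (12, 4), (12, 5)]
Unfold 2 (reflect across h@8): 12 holes -> [(3, 4), (3, 5), (5, 4), (5, 5), (6, 4), (6, 5), (9, 4), (9, 5), (10, 4), (10, 5), (12, 4), (12, 5)]
Unfold 3 (reflect across v@6): 24 holes -> [(3, 4), (3, 5), (3, 6), (3, 7), (5, 4), (5, 5), (5, 6), (5, 7), (6, 4), (6, 5), (6, 6), (6, 7), (9, 4), (9, 5), (9, 6), (9, 7), (10, 4), (10, 5), (10, 6), (10, 7), (12, 4), (12, 5), (12, 6), (12, 7)]
Unfold 4 (reflect across v@4): 48 holes -> [(3, 0), (3, 1), (3, 2), (3, 3), (3, 4), (3, 5), (3, 6), (3, 7), (5, 0), (5, 1), (5, 2), (5, 3), (5, 4), (5, 5), (5, 6), (5, 7), (6, 0), (6, 1), (6, 2), (6, 3), (6, 4), (6, 5), (6, 6), (6, 7), (9, 0), (9, 1), (9, 2), (9, 3), (9, 4), (9, 5), (9, 6), (9, 7), (10, 0), (10, 1), (10, 2), (10, 3), (10, 4), (10, 5), (10, 6), (10, 7), (12, 0), (12, 1), (12, 2), (12, 3), (12, 4), (12, 5), (12, 6), (12, 7)]

Answer: ........
........
........
OOOOOOOO
........
OOOOOOOO
OOOOOOOO
........
........
OOOOOOOO
OOOOOOOO
........
OOOOOOOO
........
........
........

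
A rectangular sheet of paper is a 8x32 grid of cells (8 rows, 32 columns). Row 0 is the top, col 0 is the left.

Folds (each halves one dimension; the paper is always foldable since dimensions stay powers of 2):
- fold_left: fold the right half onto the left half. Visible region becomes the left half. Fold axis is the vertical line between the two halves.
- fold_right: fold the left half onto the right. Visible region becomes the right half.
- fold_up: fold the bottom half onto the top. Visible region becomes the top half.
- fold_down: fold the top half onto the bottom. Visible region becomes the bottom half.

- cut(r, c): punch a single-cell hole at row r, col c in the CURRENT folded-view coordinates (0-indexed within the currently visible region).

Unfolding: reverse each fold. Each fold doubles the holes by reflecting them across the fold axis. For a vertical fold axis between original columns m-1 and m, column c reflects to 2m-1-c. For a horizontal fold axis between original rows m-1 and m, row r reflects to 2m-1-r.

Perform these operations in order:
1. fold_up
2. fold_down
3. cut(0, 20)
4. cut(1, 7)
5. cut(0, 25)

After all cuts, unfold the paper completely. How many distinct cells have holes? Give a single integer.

Answer: 12

Derivation:
Op 1 fold_up: fold axis h@4; visible region now rows[0,4) x cols[0,32) = 4x32
Op 2 fold_down: fold axis h@2; visible region now rows[2,4) x cols[0,32) = 2x32
Op 3 cut(0, 20): punch at orig (2,20); cuts so far [(2, 20)]; region rows[2,4) x cols[0,32) = 2x32
Op 4 cut(1, 7): punch at orig (3,7); cuts so far [(2, 20), (3, 7)]; region rows[2,4) x cols[0,32) = 2x32
Op 5 cut(0, 25): punch at orig (2,25); cuts so far [(2, 20), (2, 25), (3, 7)]; region rows[2,4) x cols[0,32) = 2x32
Unfold 1 (reflect across h@2): 6 holes -> [(0, 7), (1, 20), (1, 25), (2, 20), (2, 25), (3, 7)]
Unfold 2 (reflect across h@4): 12 holes -> [(0, 7), (1, 20), (1, 25), (2, 20), (2, 25), (3, 7), (4, 7), (5, 20), (5, 25), (6, 20), (6, 25), (7, 7)]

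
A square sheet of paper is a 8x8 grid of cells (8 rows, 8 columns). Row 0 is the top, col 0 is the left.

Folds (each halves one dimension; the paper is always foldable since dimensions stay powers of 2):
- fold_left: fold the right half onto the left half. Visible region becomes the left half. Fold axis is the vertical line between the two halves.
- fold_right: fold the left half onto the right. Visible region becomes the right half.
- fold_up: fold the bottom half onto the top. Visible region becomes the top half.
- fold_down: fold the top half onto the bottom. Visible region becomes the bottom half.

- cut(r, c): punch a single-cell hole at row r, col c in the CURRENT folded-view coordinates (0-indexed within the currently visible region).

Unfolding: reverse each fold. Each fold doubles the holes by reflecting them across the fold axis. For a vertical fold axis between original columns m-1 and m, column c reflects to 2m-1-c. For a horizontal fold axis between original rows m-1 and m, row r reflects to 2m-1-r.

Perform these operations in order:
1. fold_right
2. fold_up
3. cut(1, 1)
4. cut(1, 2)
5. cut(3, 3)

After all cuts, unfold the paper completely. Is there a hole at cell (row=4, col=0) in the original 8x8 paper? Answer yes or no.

Answer: yes

Derivation:
Op 1 fold_right: fold axis v@4; visible region now rows[0,8) x cols[4,8) = 8x4
Op 2 fold_up: fold axis h@4; visible region now rows[0,4) x cols[4,8) = 4x4
Op 3 cut(1, 1): punch at orig (1,5); cuts so far [(1, 5)]; region rows[0,4) x cols[4,8) = 4x4
Op 4 cut(1, 2): punch at orig (1,6); cuts so far [(1, 5), (1, 6)]; region rows[0,4) x cols[4,8) = 4x4
Op 5 cut(3, 3): punch at orig (3,7); cuts so far [(1, 5), (1, 6), (3, 7)]; region rows[0,4) x cols[4,8) = 4x4
Unfold 1 (reflect across h@4): 6 holes -> [(1, 5), (1, 6), (3, 7), (4, 7), (6, 5), (6, 6)]
Unfold 2 (reflect across v@4): 12 holes -> [(1, 1), (1, 2), (1, 5), (1, 6), (3, 0), (3, 7), (4, 0), (4, 7), (6, 1), (6, 2), (6, 5), (6, 6)]
Holes: [(1, 1), (1, 2), (1, 5), (1, 6), (3, 0), (3, 7), (4, 0), (4, 7), (6, 1), (6, 2), (6, 5), (6, 6)]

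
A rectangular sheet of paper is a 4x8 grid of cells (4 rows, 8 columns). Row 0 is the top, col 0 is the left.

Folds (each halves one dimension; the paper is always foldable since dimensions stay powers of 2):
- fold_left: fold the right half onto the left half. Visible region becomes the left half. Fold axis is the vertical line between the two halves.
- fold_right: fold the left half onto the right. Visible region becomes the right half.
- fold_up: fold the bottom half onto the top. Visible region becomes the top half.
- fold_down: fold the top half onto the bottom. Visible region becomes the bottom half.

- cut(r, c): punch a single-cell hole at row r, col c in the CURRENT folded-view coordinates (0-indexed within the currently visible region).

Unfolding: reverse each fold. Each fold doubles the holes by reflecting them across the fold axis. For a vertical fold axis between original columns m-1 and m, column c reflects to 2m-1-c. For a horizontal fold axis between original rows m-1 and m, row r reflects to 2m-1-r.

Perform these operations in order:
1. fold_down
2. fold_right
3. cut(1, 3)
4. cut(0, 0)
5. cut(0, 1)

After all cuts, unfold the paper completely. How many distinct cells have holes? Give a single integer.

Op 1 fold_down: fold axis h@2; visible region now rows[2,4) x cols[0,8) = 2x8
Op 2 fold_right: fold axis v@4; visible region now rows[2,4) x cols[4,8) = 2x4
Op 3 cut(1, 3): punch at orig (3,7); cuts so far [(3, 7)]; region rows[2,4) x cols[4,8) = 2x4
Op 4 cut(0, 0): punch at orig (2,4); cuts so far [(2, 4), (3, 7)]; region rows[2,4) x cols[4,8) = 2x4
Op 5 cut(0, 1): punch at orig (2,5); cuts so far [(2, 4), (2, 5), (3, 7)]; region rows[2,4) x cols[4,8) = 2x4
Unfold 1 (reflect across v@4): 6 holes -> [(2, 2), (2, 3), (2, 4), (2, 5), (3, 0), (3, 7)]
Unfold 2 (reflect across h@2): 12 holes -> [(0, 0), (0, 7), (1, 2), (1, 3), (1, 4), (1, 5), (2, 2), (2, 3), (2, 4), (2, 5), (3, 0), (3, 7)]

Answer: 12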